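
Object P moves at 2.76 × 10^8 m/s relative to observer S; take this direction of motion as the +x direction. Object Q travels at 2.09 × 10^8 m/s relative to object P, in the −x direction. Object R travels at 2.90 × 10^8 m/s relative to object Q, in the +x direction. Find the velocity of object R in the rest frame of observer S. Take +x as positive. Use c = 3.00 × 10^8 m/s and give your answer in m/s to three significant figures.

Apply u = (u' + v)/(1 + u'v/c²) successively, working outward toward observer S.
(Dividing each given speed by c = 3.00 × 10^8 m/s to work in units of c.)
Start: velocity of object P relative to observer S = 0.9200c.
Compose with object Q (u' = -0.697 in object P frame): u_1 = (-0.697 + 0.920) / (1 + (-0.697)·0.920) = 0.2233/0.3591 = 0.6220.
Compose with object R (u' = 0.967 in object Q frame): u_2 = (0.967 + 0.622) / (1 + 0.967·0.622) = 1.5886/1.6013 = 0.9921.
So u = 0.9921 × 3.00 × 10^8 m/s.

+2.98 × 10^8 m/s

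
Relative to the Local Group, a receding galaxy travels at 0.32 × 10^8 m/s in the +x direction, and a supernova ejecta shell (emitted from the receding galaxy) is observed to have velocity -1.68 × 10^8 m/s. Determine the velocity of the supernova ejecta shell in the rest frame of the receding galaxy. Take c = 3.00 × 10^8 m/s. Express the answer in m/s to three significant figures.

v = 0.107c, u = -0.560c.
Invert the composition law: u' = (u − v)/(1 − uv/c²).
u' = (-0.560 − 0.107) / (1 − (-0.560)(0.107)) = -0.6667/1.0597 = -0.6291.
u' = -0.6291 × 3.00 × 10^8 m/s.

-1.89 × 10^8 m/s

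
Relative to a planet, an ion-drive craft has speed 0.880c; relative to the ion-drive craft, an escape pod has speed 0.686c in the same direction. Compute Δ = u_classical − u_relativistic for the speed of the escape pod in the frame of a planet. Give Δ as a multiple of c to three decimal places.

Galilean: u_cl = 0.686 + 0.880 = 1.5660.
Relativistic: u_rel = (0.686 + 0.880) / (1 + 0.686·0.880) = 1.5660/1.6037 = 0.9765.
Δ = 1.5660 − 0.9765 = 0.5895.
(The classical prediction exceeds c; the relativistic result does not.)

Δ = 0.589c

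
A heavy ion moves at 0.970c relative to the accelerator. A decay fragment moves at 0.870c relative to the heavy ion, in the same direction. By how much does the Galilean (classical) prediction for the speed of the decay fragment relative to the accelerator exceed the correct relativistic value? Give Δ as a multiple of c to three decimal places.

Galilean: u_cl = 0.870 + 0.970 = 1.8400.
Relativistic: u_rel = (0.870 + 0.970) / (1 + 0.870·0.970) = 1.8400/1.8439 = 0.9979.
Δ = 1.8400 − 0.9979 = 0.8421.
(The classical prediction exceeds c; the relativistic result does not.)

Δ = 0.842c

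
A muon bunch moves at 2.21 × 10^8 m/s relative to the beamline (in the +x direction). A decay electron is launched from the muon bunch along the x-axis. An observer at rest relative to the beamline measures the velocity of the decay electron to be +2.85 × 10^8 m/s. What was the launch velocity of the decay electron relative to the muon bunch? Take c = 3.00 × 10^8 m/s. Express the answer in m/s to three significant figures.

v = 0.737c, u = 0.950c.
Invert the composition law: u' = (u − v)/(1 − uv/c²).
u' = (0.950 − 0.737) / (1 − (0.950)(0.737)) = 0.2133/0.3002 = 0.7107.
u' = 0.7107 × 3.00 × 10^8 m/s.

+2.13 × 10^8 m/s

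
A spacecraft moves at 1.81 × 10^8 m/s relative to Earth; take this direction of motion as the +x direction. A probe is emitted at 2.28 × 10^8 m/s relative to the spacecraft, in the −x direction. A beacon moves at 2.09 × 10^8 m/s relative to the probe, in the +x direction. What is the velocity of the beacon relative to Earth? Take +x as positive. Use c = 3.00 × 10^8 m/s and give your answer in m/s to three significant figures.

Apply u = (u' + v)/(1 + u'v/c²) successively, working outward toward Earth.
(Dividing each given speed by c = 3.00 × 10^8 m/s to work in units of c.)
Start: velocity of the spacecraft relative to Earth = 0.6033c.
Compose with the probe (u' = -0.760 in the spacecraft frame): u_1 = (-0.760 + 0.603) / (1 + (-0.760)·0.603) = -0.1567/0.5415 = -0.2893.
Compose with the beacon (u' = 0.697 in the probe frame): u_2 = (0.697 + (-0.289)) / (1 + 0.697·(-0.289)) = 0.4073/0.7984 = 0.5102.
So u = 0.5102 × 3.00 × 10^8 m/s.

+1.53 × 10^8 m/s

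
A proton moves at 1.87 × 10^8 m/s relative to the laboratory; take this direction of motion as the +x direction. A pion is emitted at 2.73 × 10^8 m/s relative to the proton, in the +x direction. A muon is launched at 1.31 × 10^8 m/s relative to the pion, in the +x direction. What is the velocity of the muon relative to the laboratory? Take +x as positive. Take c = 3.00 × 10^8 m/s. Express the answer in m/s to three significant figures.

Apply u = (u' + v)/(1 + u'v/c²) successively, working outward toward the laboratory.
(Dividing each given speed by c = 3.00 × 10^8 m/s to work in units of c.)
Start: velocity of the proton relative to the laboratory = 0.6233c.
Compose with the pion (u' = 0.910 in the proton frame): u_1 = (0.910 + 0.623) / (1 + 0.910·0.623) = 1.5333/1.5672 = 0.9784.
Compose with the muon (u' = 0.437 in the pion frame): u_2 = (0.437 + 0.978) / (1 + 0.437·0.978) = 1.4150/1.4272 = 0.9915.
So u = 0.9915 × 3.00 × 10^8 m/s.

2.97 × 10^8 m/s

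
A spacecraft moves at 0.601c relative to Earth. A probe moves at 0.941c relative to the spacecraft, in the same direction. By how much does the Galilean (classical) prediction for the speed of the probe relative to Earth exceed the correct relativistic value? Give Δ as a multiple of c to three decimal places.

Δ = 0.557c

Galilean: u_cl = 0.941 + 0.601 = 1.5420.
Relativistic: u_rel = (0.941 + 0.601) / (1 + 0.941·0.601) = 1.5420/1.5655 = 0.9850.
Δ = 1.5420 − 0.9850 = 0.5570.
(The classical prediction exceeds c; the relativistic result does not.)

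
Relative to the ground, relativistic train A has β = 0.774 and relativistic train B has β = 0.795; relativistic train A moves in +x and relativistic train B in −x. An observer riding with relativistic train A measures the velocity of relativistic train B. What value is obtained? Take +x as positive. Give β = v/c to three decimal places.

β = -0.971

β_A = 0.774, β_B = -0.795.
Transform to A's frame with the inverse velocity-addition law: u' = (u − v)/(1 − uv/c²), taking u = β_B and v = β_A.
u' = (-0.795 − 0.774) / (1 − (0.774)(-0.795)) = -1.5690/1.6153 = -0.9713.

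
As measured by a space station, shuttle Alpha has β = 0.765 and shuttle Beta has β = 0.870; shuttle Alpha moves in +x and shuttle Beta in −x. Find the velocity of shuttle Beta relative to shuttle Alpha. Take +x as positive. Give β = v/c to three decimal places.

β_A = 0.765, β_B = -0.870.
Transform to A's frame with the inverse velocity-addition law: u' = (u − v)/(1 − uv/c²), taking u = β_B and v = β_A.
u' = (-0.870 − 0.765) / (1 − (0.765)(-0.870)) = -1.6350/1.6656 = -0.9817.

β = -0.982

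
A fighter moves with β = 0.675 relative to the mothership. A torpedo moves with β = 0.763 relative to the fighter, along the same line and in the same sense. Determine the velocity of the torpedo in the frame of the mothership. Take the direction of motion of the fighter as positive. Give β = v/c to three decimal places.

With v = 0.675 and u' = 0.763 (in units of c),
u = (u' + v)/(1 + u'v/c²):
u = (0.763 + 0.675) / (1 + 0.763·0.675) = 1.4380/1.5150 = 0.9492

β = 0.949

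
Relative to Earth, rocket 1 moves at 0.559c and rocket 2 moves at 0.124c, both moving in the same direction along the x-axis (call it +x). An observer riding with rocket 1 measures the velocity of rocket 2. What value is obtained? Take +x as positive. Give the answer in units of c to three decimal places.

-0.467c

β_A = 0.559, β_B = 0.124.
Transform to A's frame with the inverse velocity-addition law: u' = (u − v)/(1 − uv/c²), taking u = β_B and v = β_A.
u' = (0.124 − 0.559) / (1 − (0.559)(0.124)) = -0.4350/0.9307 = -0.4674.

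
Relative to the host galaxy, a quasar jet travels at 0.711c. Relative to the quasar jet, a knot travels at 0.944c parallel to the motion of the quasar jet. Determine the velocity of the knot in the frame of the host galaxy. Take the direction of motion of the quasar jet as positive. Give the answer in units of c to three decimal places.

With v = 0.711 and u' = 0.944 (in units of c),
u = (u' + v)/(1 + u'v/c²):
u = (0.944 + 0.711) / (1 + 0.944·0.711) = 1.6550/1.6712 = 0.9903

0.990c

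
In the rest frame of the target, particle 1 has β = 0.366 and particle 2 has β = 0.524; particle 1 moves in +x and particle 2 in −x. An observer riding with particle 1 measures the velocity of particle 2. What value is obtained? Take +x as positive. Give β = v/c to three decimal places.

β = -0.747

β_A = 0.366, β_B = -0.524.
Transform to A's frame with the inverse velocity-addition law: u' = (u − v)/(1 − uv/c²), taking u = β_B and v = β_A.
u' = (-0.524 − 0.366) / (1 − (0.366)(-0.524)) = -0.8900/1.1918 = -0.7468.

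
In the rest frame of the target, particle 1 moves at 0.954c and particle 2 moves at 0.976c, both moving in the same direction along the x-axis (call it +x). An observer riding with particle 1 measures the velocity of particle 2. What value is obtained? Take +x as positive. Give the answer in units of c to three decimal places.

+0.319c

β_A = 0.954, β_B = 0.976.
Transform to A's frame with the inverse velocity-addition law: u' = (u − v)/(1 − uv/c²), taking u = β_B and v = β_A.
u' = (0.976 − 0.954) / (1 − (0.954)(0.976)) = 0.0220/0.0689 = 0.3193.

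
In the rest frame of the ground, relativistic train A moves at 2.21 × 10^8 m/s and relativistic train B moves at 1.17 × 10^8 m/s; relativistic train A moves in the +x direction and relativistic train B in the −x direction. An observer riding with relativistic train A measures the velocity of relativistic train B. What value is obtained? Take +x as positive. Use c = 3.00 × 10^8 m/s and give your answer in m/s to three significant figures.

β_A = 0.737, β_B = -0.390 (dividing each by c = 3.00 × 10^8 m/s).
Transform to A's frame with the inverse velocity-addition law: u' = (u − v)/(1 − uv/c²), taking u = β_B and v = β_A.
u' = (-0.390 − 0.737) / (1 − (0.737)(-0.390)) = -1.1267/1.2873 = -0.8752.
u' = -0.8752 × 3.00 × 10^8 m/s.

-2.63 × 10^8 m/s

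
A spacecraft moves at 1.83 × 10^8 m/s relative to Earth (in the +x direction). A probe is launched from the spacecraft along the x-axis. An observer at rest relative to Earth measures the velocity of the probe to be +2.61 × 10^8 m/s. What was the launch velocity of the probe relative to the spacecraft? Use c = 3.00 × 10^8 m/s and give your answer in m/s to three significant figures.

v = 0.610c, u = 0.870c.
Invert the composition law: u' = (u − v)/(1 − uv/c²).
u' = (0.870 − 0.610) / (1 − (0.870)(0.610)) = 0.2600/0.4693 = 0.5540.
u' = 0.5540 × 3.00 × 10^8 m/s.

+1.66 × 10^8 m/s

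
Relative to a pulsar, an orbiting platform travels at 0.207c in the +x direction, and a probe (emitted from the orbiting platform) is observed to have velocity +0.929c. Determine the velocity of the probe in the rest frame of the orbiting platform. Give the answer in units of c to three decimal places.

Invert the composition law: u' = (u − v)/(1 − uv/c²).
u' = (0.929 − 0.207) / (1 − (0.929)(0.207)) = 0.7220/0.8077 = 0.8939.

+0.894c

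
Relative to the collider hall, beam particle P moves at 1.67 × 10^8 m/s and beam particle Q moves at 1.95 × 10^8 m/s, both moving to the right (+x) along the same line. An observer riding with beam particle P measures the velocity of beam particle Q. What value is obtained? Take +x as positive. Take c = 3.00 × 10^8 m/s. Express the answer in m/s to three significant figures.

β_A = 0.557, β_B = 0.650 (dividing each by c = 3.00 × 10^8 m/s).
Transform to A's frame with the inverse velocity-addition law: u' = (u − v)/(1 − uv/c²), taking u = β_B and v = β_A.
u' = (0.650 − 0.557) / (1 − (0.557)(0.650)) = 0.0933/0.6382 = 0.1463.
u' = 0.1463 × 3.00 × 10^8 m/s.

+4.39 × 10^7 m/s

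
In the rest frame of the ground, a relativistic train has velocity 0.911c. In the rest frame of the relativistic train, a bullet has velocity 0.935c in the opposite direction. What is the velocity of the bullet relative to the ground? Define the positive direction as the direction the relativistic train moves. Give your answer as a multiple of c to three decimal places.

-0.162c

With v = 0.911 and u' = -0.935 (in units of c),
u = (u' + v)/(1 + u'v/c²):
u = (-0.935 + 0.911) / (1 + (-0.935)·0.911) = -0.0240/0.1482 = -0.1619
(Galilean addition would give -0.024c.)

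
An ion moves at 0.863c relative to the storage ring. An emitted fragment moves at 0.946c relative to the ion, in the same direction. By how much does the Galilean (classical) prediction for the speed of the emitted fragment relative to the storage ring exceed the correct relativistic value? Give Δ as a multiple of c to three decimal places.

Δ = 0.813c

Galilean: u_cl = 0.946 + 0.863 = 1.8090.
Relativistic: u_rel = (0.946 + 0.863) / (1 + 0.946·0.863) = 1.8090/1.8164 = 0.9959.
Δ = 1.8090 − 0.9959 = 0.8131.
(The classical prediction exceeds c; the relativistic result does not.)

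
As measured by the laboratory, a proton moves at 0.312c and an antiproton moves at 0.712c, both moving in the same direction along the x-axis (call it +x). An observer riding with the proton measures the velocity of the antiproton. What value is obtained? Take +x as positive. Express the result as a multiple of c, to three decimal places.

+0.514c

β_A = 0.312, β_B = 0.712.
Transform to A's frame with the inverse velocity-addition law: u' = (u − v)/(1 − uv/c²), taking u = β_B and v = β_A.
u' = (0.712 − 0.312) / (1 − (0.312)(0.712)) = 0.4000/0.7779 = 0.5142.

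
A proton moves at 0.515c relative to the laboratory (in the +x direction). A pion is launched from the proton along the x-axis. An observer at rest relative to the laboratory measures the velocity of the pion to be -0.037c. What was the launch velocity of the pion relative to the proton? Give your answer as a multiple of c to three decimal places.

Invert the composition law: u' = (u − v)/(1 − uv/c²).
u' = (-0.037 − 0.515) / (1 − (-0.037)(0.515)) = -0.5520/1.0191 = -0.5417.

-0.542c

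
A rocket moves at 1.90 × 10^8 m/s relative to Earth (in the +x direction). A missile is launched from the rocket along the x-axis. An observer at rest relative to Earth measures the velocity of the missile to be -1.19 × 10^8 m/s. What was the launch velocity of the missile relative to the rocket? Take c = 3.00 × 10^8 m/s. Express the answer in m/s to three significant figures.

-2.47 × 10^8 m/s

v = 0.633c, u = -0.397c.
Invert the composition law: u' = (u − v)/(1 − uv/c²).
u' = (-0.397 − 0.633) / (1 − (-0.397)(0.633)) = -1.0300/1.2512 = -0.8232.
u' = -0.8232 × 3.00 × 10^8 m/s.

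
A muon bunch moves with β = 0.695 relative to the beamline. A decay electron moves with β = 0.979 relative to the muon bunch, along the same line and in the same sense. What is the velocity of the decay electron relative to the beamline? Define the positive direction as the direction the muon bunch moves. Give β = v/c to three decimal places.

β = 0.996

With v = 0.695 and u' = 0.979 (in units of c),
u = (u' + v)/(1 + u'v/c²):
u = (0.979 + 0.695) / (1 + 0.979·0.695) = 1.6740/1.6804 = 0.9962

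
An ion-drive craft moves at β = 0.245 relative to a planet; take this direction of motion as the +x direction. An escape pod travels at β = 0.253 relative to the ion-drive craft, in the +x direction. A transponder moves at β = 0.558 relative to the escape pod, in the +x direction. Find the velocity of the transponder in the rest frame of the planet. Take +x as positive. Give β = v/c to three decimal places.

β = 0.814

Apply u = (u' + v)/(1 + u'v/c²) successively, working outward toward the planet.
Start: velocity of the ion-drive craft relative to the planet = 0.2450c.
Compose with the escape pod (u' = 0.253 in the ion-drive craft frame): u_1 = (0.253 + 0.245) / (1 + 0.253·0.245) = 0.4980/1.0620 = 0.4689.
Compose with the transponder (u' = 0.558 in the escape pod frame): u_2 = (0.558 + 0.469) / (1 + 0.558·0.469) = 1.0269/1.2617 = 0.8140.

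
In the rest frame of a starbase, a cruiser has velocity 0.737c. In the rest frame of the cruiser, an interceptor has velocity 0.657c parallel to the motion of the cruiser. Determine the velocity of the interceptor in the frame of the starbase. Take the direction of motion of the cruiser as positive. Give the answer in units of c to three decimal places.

With v = 0.737 and u' = 0.657 (in units of c),
u = (u' + v)/(1 + u'v/c²):
u = (0.657 + 0.737) / (1 + 0.657·0.737) = 1.3940/1.4842 = 0.9392
(Galilean addition would give +1.394c, exceeding c.)

0.939c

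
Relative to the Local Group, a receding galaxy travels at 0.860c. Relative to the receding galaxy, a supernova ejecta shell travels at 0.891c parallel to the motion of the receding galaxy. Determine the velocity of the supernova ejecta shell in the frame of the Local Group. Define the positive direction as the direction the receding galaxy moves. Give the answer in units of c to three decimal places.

0.991c

With v = 0.860 and u' = 0.891 (in units of c),
u = (u' + v)/(1 + u'v/c²):
u = (0.891 + 0.860) / (1 + 0.891·0.860) = 1.7510/1.7663 = 0.9914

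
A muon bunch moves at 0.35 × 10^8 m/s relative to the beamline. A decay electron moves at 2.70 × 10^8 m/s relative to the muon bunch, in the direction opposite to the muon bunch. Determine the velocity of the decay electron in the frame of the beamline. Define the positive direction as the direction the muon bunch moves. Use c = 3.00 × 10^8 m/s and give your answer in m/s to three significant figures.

In units of c (dividing by 3.00 × 10^8 m/s): v = 0.117, u' = -0.900.
u = (u' + v)/(1 + u'v/c²):
u = (-0.900 + 0.117) / (1 + (-0.900)·0.117) = -0.7833/0.8950 = -0.8752
Converting back: u = -0.8752 × 3.00 × 10^8 m/s.

-2.63 × 10^8 m/s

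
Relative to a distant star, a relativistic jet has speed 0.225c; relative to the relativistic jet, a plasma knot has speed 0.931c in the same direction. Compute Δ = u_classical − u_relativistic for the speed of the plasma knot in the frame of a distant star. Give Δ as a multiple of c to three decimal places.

Δ = 0.200c

Galilean: u_cl = 0.931 + 0.225 = 1.1560.
Relativistic: u_rel = (0.931 + 0.225) / (1 + 0.931·0.225) = 1.1560/1.2095 = 0.9558.
Δ = 1.1560 − 0.9558 = 0.2002.
(The classical prediction exceeds c; the relativistic result does not.)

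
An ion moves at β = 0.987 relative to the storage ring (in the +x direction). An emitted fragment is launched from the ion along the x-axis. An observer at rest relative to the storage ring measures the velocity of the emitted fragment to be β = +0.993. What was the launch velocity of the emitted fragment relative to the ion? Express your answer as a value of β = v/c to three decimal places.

β = +0.301

Invert the composition law: u' = (u − v)/(1 − uv/c²).
u' = (0.993 − 0.987) / (1 − (0.993)(0.987)) = 0.0060/0.0199 = 0.3014.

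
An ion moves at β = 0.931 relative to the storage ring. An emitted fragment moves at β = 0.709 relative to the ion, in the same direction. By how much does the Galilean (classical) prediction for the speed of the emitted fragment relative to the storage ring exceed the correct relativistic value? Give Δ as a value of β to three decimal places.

Galilean: u_cl = 0.709 + 0.931 = 1.6400.
Relativistic: u_rel = (0.709 + 0.931) / (1 + 0.709·0.931) = 1.6400/1.6601 = 0.9879.
Δ = 1.6400 − 0.9879 = 0.6521.
(The classical prediction exceeds c; the relativistic result does not.)

Δ = 0.652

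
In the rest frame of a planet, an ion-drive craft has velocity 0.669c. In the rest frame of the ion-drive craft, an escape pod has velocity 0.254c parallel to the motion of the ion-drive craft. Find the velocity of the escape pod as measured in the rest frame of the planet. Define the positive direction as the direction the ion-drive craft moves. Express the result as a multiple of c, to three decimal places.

With v = 0.669 and u' = 0.254 (in units of c),
u = (u' + v)/(1 + u'v/c²):
u = (0.254 + 0.669) / (1 + 0.254·0.669) = 0.9230/1.1699 = 0.7889
(Galilean addition would give +0.923c.)

0.789c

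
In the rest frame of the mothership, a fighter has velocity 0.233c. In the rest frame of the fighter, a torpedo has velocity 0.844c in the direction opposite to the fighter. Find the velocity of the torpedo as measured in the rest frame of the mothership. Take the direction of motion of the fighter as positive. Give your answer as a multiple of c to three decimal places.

-0.761c

With v = 0.233 and u' = -0.844 (in units of c),
u = (u' + v)/(1 + u'v/c²):
u = (-0.844 + 0.233) / (1 + (-0.844)·0.233) = -0.6110/0.8033 = -0.7606
(Galilean addition would give -0.611c.)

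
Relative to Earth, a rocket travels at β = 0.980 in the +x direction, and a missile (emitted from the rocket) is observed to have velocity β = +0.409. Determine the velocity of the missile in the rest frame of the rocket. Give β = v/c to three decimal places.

Invert the composition law: u' = (u − v)/(1 − uv/c²).
u' = (0.409 − 0.980) / (1 − (0.409)(0.980)) = -0.5710/0.5992 = -0.9530.

β = -0.953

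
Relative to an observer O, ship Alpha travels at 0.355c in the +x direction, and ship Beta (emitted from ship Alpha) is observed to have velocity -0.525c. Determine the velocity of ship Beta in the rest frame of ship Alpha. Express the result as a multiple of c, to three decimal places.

-0.742c

Invert the composition law: u' = (u − v)/(1 − uv/c²).
u' = (-0.525 − 0.355) / (1 − (-0.525)(0.355)) = -0.8800/1.1864 = -0.7418.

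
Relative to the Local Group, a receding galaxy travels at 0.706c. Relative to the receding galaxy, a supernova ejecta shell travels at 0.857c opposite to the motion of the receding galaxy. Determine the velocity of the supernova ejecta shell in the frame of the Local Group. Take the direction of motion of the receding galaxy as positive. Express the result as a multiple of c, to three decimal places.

-0.382c

With v = 0.706 and u' = -0.857 (in units of c),
u = (u' + v)/(1 + u'v/c²):
u = (-0.857 + 0.706) / (1 + (-0.857)·0.706) = -0.1510/0.3950 = -0.3823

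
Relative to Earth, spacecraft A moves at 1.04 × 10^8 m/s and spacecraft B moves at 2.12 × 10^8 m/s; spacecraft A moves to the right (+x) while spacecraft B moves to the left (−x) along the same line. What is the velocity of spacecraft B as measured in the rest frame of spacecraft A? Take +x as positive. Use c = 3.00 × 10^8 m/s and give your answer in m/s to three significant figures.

β_A = 0.347, β_B = -0.707 (dividing each by c = 3.00 × 10^8 m/s).
Transform to A's frame with the inverse velocity-addition law: u' = (u − v)/(1 − uv/c²), taking u = β_B and v = β_A.
u' = (-0.707 − 0.347) / (1 − (0.347)(-0.707)) = -1.0533/1.2450 = -0.8461.
u' = -0.8461 × 3.00 × 10^8 m/s.

-2.54 × 10^8 m/s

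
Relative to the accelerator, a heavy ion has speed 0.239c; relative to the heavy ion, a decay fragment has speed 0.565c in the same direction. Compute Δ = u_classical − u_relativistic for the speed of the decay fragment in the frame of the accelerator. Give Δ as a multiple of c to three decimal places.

Galilean: u_cl = 0.565 + 0.239 = 0.8040.
Relativistic: u_rel = (0.565 + 0.239) / (1 + 0.565·0.239) = 0.8040/1.1350 = 0.7083.
Δ = 0.8040 − 0.7083 = 0.0957.

Δ = 0.096c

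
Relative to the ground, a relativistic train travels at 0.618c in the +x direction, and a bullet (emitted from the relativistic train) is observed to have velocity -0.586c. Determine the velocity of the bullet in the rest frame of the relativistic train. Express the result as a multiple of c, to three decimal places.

Invert the composition law: u' = (u − v)/(1 − uv/c²).
u' = (-0.586 − 0.618) / (1 − (-0.586)(0.618)) = -1.2040/1.3621 = -0.8839.

-0.884c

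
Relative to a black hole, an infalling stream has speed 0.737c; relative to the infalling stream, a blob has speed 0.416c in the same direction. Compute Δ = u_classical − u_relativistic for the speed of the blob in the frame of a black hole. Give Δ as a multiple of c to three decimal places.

Galilean: u_cl = 0.416 + 0.737 = 1.1530.
Relativistic: u_rel = (0.416 + 0.737) / (1 + 0.416·0.737) = 1.1530/1.3066 = 0.8824.
Δ = 1.1530 − 0.8824 = 0.2706.
(The classical prediction exceeds c; the relativistic result does not.)

Δ = 0.271c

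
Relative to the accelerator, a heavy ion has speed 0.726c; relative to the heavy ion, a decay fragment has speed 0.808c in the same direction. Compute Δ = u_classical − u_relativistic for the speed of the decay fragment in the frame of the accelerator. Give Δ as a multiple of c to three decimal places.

Δ = 0.567c

Galilean: u_cl = 0.808 + 0.726 = 1.5340.
Relativistic: u_rel = (0.808 + 0.726) / (1 + 0.808·0.726) = 1.5340/1.5866 = 0.9668.
Δ = 1.5340 − 0.9668 = 0.5672.
(The classical prediction exceeds c; the relativistic result does not.)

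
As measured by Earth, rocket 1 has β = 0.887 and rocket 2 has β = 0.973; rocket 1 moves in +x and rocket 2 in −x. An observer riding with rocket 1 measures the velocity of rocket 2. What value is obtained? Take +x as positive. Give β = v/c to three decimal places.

β = -0.998

β_A = 0.887, β_B = -0.973.
Transform to A's frame with the inverse velocity-addition law: u' = (u − v)/(1 − uv/c²), taking u = β_B and v = β_A.
u' = (-0.973 − 0.887) / (1 − (0.887)(-0.973)) = -1.8600/1.8631 = -0.9984.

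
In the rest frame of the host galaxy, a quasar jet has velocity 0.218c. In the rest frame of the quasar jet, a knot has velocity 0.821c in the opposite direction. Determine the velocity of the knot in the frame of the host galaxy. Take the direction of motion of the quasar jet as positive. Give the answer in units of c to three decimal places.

With v = 0.218 and u' = -0.821 (in units of c),
u = (u' + v)/(1 + u'v/c²):
u = (-0.821 + 0.218) / (1 + (-0.821)·0.218) = -0.6030/0.8210 = -0.7345

-0.734c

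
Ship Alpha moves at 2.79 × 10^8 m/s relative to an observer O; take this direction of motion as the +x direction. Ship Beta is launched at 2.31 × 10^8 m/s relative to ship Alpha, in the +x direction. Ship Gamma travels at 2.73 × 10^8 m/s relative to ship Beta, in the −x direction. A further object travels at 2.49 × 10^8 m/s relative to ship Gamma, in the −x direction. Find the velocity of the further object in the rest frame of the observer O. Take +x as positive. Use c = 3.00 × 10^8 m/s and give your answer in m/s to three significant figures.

Apply u = (u' + v)/(1 + u'v/c²) successively, working outward toward the observer O.
(Dividing each given speed by c = 3.00 × 10^8 m/s to work in units of c.)
Start: velocity of ship Alpha relative to the observer O = 0.9300c.
Compose with ship Beta (u' = 0.770 in ship Alpha frame): u_1 = (0.770 + 0.930) / (1 + 0.770·0.930) = 1.7000/1.7161 = 0.9906.
Compose with ship Gamma (u' = -0.910 in ship Beta frame): u_2 = (-0.910 + 0.991) / (1 + (-0.910)·0.991) = 0.0806/0.0985 = 0.8181.
Compose with the further object (u' = -0.830 in ship Gamma frame): u_3 = (-0.830 + 0.818) / (1 + (-0.830)·0.818) = -0.0119/0.3209 = -0.0369.
So u = -0.0369 × 3.00 × 10^8 m/s.

-1.11 × 10^7 m/s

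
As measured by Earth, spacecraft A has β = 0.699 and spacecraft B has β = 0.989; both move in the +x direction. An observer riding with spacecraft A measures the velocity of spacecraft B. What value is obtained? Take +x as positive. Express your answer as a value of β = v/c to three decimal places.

β_A = 0.699, β_B = 0.989.
Transform to A's frame with the inverse velocity-addition law: u' = (u − v)/(1 − uv/c²), taking u = β_B and v = β_A.
u' = (0.989 − 0.699) / (1 − (0.699)(0.989)) = 0.2900/0.3087 = 0.9395.

β = +0.939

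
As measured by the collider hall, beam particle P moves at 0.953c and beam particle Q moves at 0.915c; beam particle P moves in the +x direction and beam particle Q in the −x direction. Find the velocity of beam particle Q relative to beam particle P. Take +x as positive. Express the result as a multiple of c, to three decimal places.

β_A = 0.953, β_B = -0.915.
Transform to A's frame with the inverse velocity-addition law: u' = (u − v)/(1 − uv/c²), taking u = β_B and v = β_A.
u' = (-0.915 − 0.953) / (1 − (0.953)(-0.915)) = -1.8680/1.8720 = -0.9979.

-0.998c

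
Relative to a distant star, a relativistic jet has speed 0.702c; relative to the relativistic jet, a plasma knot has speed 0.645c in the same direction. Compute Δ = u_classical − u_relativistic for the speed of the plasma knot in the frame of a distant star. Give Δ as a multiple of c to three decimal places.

Δ = 0.420c

Galilean: u_cl = 0.645 + 0.702 = 1.3470.
Relativistic: u_rel = (0.645 + 0.702) / (1 + 0.645·0.702) = 1.3470/1.4528 = 0.9272.
Δ = 1.3470 − 0.9272 = 0.4198.
(The classical prediction exceeds c; the relativistic result does not.)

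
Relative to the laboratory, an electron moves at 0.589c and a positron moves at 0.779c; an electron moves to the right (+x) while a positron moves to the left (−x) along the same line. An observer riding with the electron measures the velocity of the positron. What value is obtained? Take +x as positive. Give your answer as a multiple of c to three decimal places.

β_A = 0.589, β_B = -0.779.
Transform to A's frame with the inverse velocity-addition law: u' = (u − v)/(1 − uv/c²), taking u = β_B and v = β_A.
u' = (-0.779 − 0.589) / (1 − (0.589)(-0.779)) = -1.3680/1.4588 = -0.9377.

-0.938c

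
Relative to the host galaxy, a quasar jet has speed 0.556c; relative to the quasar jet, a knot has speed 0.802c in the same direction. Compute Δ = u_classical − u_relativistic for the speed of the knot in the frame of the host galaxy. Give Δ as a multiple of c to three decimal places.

Galilean: u_cl = 0.802 + 0.556 = 1.3580.
Relativistic: u_rel = (0.802 + 0.556) / (1 + 0.802·0.556) = 1.3580/1.4459 = 0.9392.
Δ = 1.3580 − 0.9392 = 0.4188.
(The classical prediction exceeds c; the relativistic result does not.)

Δ = 0.419c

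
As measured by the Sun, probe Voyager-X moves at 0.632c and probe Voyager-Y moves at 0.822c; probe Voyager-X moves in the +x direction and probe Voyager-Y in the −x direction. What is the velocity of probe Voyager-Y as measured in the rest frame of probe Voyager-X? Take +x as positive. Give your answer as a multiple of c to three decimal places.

-0.957c

β_A = 0.632, β_B = -0.822.
Transform to A's frame with the inverse velocity-addition law: u' = (u − v)/(1 − uv/c²), taking u = β_B and v = β_A.
u' = (-0.822 − 0.632) / (1 − (0.632)(-0.822)) = -1.4540/1.5195 = -0.9569.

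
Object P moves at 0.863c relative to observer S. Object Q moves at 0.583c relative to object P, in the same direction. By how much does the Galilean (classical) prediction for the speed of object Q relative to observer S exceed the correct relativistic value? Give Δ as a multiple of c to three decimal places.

Δ = 0.484c

Galilean: u_cl = 0.583 + 0.863 = 1.4460.
Relativistic: u_rel = (0.583 + 0.863) / (1 + 0.583·0.863) = 1.4460/1.5031 = 0.9620.
Δ = 1.4460 − 0.9620 = 0.4840.
(The classical prediction exceeds c; the relativistic result does not.)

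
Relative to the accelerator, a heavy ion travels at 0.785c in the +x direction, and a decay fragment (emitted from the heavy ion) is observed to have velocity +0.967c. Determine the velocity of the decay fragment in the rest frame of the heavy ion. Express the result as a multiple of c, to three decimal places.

+0.755c

Invert the composition law: u' = (u − v)/(1 − uv/c²).
u' = (0.967 − 0.785) / (1 − (0.967)(0.785)) = 0.1820/0.2409 = 0.7555.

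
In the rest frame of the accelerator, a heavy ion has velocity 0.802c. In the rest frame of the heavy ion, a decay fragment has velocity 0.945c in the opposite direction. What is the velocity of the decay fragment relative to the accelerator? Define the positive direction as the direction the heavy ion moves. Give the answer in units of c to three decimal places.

With v = 0.802 and u' = -0.945 (in units of c),
u = (u' + v)/(1 + u'v/c²):
u = (-0.945 + 0.802) / (1 + (-0.945)·0.802) = -0.1430/0.2421 = -0.5906
(Galilean addition would give -0.143c.)

-0.591c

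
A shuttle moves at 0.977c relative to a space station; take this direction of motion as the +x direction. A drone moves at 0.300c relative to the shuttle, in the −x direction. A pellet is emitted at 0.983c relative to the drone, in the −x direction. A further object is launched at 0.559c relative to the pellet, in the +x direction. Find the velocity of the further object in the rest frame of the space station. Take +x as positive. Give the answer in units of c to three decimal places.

+0.168c

Apply u = (u' + v)/(1 + u'v/c²) successively, working outward toward the space station.
Start: velocity of the shuttle relative to the space station = 0.9770c.
Compose with the drone (u' = -0.300 in the shuttle frame): u_1 = (-0.300 + 0.977) / (1 + (-0.300)·0.977) = 0.6770/0.7069 = 0.9577.
Compose with the pellet (u' = -0.983 in the drone frame): u_2 = (-0.983 + 0.958) / (1 + (-0.983)·0.958) = -0.0253/0.0586 = -0.4319.
Compose with the further object (u' = 0.559 in the pellet frame): u_3 = (0.559 + (-0.432)) / (1 + 0.559·(-0.432)) = 0.1271/0.7586 = 0.1676.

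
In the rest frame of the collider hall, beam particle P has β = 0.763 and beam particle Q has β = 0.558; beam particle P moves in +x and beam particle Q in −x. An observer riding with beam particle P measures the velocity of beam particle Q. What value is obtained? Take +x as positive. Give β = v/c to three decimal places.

β = -0.927

β_A = 0.763, β_B = -0.558.
Transform to A's frame with the inverse velocity-addition law: u' = (u − v)/(1 − uv/c²), taking u = β_B and v = β_A.
u' = (-0.558 − 0.763) / (1 − (0.763)(-0.558)) = -1.3210/1.4258 = -0.9265.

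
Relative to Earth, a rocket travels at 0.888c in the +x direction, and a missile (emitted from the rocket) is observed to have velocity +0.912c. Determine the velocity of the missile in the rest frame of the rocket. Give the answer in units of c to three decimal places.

Invert the composition law: u' = (u − v)/(1 − uv/c²).
u' = (0.912 − 0.888) / (1 − (0.912)(0.888)) = 0.0240/0.1901 = 0.1262.

+0.126c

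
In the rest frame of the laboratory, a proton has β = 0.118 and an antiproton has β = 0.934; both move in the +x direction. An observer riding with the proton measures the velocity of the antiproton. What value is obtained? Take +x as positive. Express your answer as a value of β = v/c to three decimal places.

β_A = 0.118, β_B = 0.934.
Transform to A's frame with the inverse velocity-addition law: u' = (u − v)/(1 − uv/c²), taking u = β_B and v = β_A.
u' = (0.934 − 0.118) / (1 − (0.118)(0.934)) = 0.8160/0.8898 = 0.9171.

β = +0.917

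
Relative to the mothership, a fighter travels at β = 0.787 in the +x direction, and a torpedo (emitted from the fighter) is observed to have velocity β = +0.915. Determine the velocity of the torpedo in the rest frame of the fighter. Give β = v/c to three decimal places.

β = +0.457

Invert the composition law: u' = (u − v)/(1 − uv/c²).
u' = (0.915 − 0.787) / (1 − (0.915)(0.787)) = 0.1280/0.2799 = 0.4573.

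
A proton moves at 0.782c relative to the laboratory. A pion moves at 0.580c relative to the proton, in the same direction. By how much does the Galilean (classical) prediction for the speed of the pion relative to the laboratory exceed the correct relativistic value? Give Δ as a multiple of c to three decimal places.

Galilean: u_cl = 0.580 + 0.782 = 1.3620.
Relativistic: u_rel = (0.580 + 0.782) / (1 + 0.580·0.782) = 1.3620/1.4536 = 0.9370.
Δ = 1.3620 − 0.9370 = 0.4250.
(The classical prediction exceeds c; the relativistic result does not.)

Δ = 0.425c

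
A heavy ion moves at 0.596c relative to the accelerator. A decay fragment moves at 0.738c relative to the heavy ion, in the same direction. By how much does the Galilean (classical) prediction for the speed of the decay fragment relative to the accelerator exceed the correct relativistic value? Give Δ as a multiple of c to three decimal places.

Δ = 0.408c

Galilean: u_cl = 0.738 + 0.596 = 1.3340.
Relativistic: u_rel = (0.738 + 0.596) / (1 + 0.738·0.596) = 1.3340/1.4398 = 0.9265.
Δ = 1.3340 − 0.9265 = 0.4075.
(The classical prediction exceeds c; the relativistic result does not.)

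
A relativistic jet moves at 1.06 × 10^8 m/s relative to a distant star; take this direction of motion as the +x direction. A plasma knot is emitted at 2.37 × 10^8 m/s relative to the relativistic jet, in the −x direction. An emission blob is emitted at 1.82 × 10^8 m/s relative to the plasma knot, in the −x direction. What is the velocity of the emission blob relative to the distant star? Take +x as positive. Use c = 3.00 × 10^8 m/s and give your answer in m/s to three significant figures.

-2.66 × 10^8 m/s

Apply u = (u' + v)/(1 + u'v/c²) successively, working outward toward the distant star.
(Dividing each given speed by c = 3.00 × 10^8 m/s to work in units of c.)
Start: velocity of the relativistic jet relative to the distant star = 0.3533c.
Compose with the plasma knot (u' = -0.790 in the relativistic jet frame): u_1 = (-0.790 + 0.353) / (1 + (-0.790)·0.353) = -0.4367/0.7209 = -0.6058.
Compose with the emission blob (u' = -0.607 in the plasma knot frame): u_2 = (-0.607 + (-0.606)) / (1 + (-0.607)·(-0.606)) = -1.2124/1.3675 = -0.8866.
So u = -0.8866 × 3.00 × 10^8 m/s.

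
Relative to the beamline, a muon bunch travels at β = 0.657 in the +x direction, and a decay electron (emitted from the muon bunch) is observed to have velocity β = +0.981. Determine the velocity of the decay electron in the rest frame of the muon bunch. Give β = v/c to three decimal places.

Invert the composition law: u' = (u − v)/(1 − uv/c²).
u' = (0.981 − 0.657) / (1 − (0.981)(0.657)) = 0.3240/0.3555 = 0.9114.

β = +0.911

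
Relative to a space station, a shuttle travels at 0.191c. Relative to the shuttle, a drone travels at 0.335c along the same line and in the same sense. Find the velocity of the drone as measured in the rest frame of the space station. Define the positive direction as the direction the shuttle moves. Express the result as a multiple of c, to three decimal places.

0.494c

With v = 0.191 and u' = 0.335 (in units of c),
u = (u' + v)/(1 + u'v/c²):
u = (0.335 + 0.191) / (1 + 0.335·0.191) = 0.5260/1.0640 = 0.4944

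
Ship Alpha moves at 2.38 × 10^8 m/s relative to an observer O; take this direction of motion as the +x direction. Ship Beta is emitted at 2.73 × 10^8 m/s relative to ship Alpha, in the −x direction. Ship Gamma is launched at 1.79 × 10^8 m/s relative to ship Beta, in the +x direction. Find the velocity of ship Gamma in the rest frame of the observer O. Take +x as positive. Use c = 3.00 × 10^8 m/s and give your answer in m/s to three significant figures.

Apply u = (u' + v)/(1 + u'v/c²) successively, working outward toward the observer O.
(Dividing each given speed by c = 3.00 × 10^8 m/s to work in units of c.)
Start: velocity of ship Alpha relative to the observer O = 0.7933c.
Compose with ship Beta (u' = -0.910 in ship Alpha frame): u_1 = (-0.910 + 0.793) / (1 + (-0.910)·0.793) = -0.1167/0.2781 = -0.4196.
Compose with ship Gamma (u' = 0.597 in ship Beta frame): u_2 = (0.597 + (-0.420)) / (1 + 0.597·(-0.420)) = 0.1771/0.7497 = 0.2362.
So u = 0.2362 × 3.00 × 10^8 m/s.

+7.09 × 10^7 m/s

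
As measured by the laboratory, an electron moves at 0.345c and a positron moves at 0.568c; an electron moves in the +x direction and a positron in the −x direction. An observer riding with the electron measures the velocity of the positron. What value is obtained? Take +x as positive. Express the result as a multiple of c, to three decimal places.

-0.763c

β_A = 0.345, β_B = -0.568.
Transform to A's frame with the inverse velocity-addition law: u' = (u − v)/(1 − uv/c²), taking u = β_B and v = β_A.
u' = (-0.568 − 0.345) / (1 − (0.345)(-0.568)) = -0.9130/1.1960 = -0.7634.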